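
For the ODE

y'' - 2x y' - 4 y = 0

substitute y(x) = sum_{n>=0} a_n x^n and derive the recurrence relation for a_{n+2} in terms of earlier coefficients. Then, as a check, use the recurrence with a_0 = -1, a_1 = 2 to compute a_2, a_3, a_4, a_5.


Substitute y = sum_n a_n x^n.
y''(x) has coefficient (n+2)(n+1) a_{n+2} at x^n;
-2 x y'(x) has coefficient -2 n a_n at x^n (shift);
-4 y(x) has coefficient -4 a_n at x^n.
Matching x^n: (n+2)(n+1) a_{n+2} + (-2n - 4) a_n = 0.
Thus a_{n+2} = (2n + 4) / ((n+1)(n+2)) * a_n.

Check with a_0 = -1, a_1 = 2 (apply the recurrence for n = 0, 1, 2, 3): a_0 = -1, a_1 = 2, a_2 = -2, a_3 = 2, a_4 = -4/3, a_5 = 1.

a_(n+2) = (2n + 4) / ((n+1)(n+2)) * a_n; check: a_0 = -1, a_1 = 2, a_2 = -2, a_3 = 2, a_4 = -4/3, a_5 = 1


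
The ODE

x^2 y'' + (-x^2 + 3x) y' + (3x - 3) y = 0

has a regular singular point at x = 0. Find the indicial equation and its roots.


Divide by x^2 to reach normal form y'' + P_1(x) y' + P_2(x) y = 0 with P_1(x) = -1 + 3/x and P_2(x) = 3/x - 3/x^2.
x = 0 is a singular point because the y'-coefficient -1 + 3/x has a pole at x = 0 and the y-coefficient 3/x - 3/x^2 has a pole at x = 0.
It is a regular singular point because x P_1(x) = p(x) = 3 - x and x^2 P_2(x) = q(x) = 3x - 3 are polynomials, hence analytic at x = 0.
p(0) = 3,  q(0) = -3.
Indicial equation: r(r-1) + p(0) r + q(0) = 0, i.e. r^2 + (p(0) - 1) r + q(0) = 0, i.e. r^2 + 2 r - 3 = 0.
Discriminant: (2)^2 - 4(-3) = 16, so r = (-2 ± 4)/2.
Solving: r_1 = 1, r_2 = -3.

indicial: r^2 + 2 r - 3 = 0; roots r_1 = 1, r_2 = -3


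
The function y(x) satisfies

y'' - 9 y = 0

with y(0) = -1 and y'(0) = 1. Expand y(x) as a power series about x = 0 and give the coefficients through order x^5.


Ansatz: y(x) = sum_{n>=0} a_n x^n, so y'(x) = sum_{n>=1} n a_n x^(n-1) and y''(x) = sum_{n>=2} n(n-1) a_n x^(n-2).
Substitute into P(x) y'' + Q(x) y' + R(x) y = 0 with P(x) = 1, Q(x) = 0, R(x) = -9, and match powers of x.
Initial conditions: a_0 = -1, a_1 = 1.
Setting the coefficient of each power of x to zero and solving order by order (substituting the coefficients already found):
  x^0: 2 a_2 - 9 a_0 = 0  ->  2 a_2 = 9 a_0 = -9  ->  a_2 = -9/2
  x^1: 6 a_3 - 9 a_1 = 0  ->  6 a_3 = 9 a_1 = 9  ->  a_3 = 3/2
  x^2: 12 a_4 - 9 a_2 = 0  ->  12 a_4 = 9 a_2 = -81/2  ->  a_4 = -27/8
  x^3: 20 a_5 - 9 a_3 = 0  ->  20 a_5 = 9 a_3 = 27/2  ->  a_5 = 27/40
Truncated series: y(x) = -1 + x - (9/2) x^2 + (3/2) x^3 - (27/8) x^4 + (27/40) x^5 + O(x^6).

a_0 = -1; a_1 = 1; a_2 = -9/2; a_3 = 3/2; a_4 = -27/8; a_5 = 27/40


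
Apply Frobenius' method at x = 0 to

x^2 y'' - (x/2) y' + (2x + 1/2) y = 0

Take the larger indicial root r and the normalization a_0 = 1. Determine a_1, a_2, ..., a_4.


Write in Frobenius form y'' + (p(x)/x) y' + (q(x)/x^2) y = 0:
  p(x) = -1/2,  q(x) = 2x + 1/2.
Indicial equation: r(r-1) + (-1/2) r + (1/2) = 0 -> roots r_1 = 1, r_2 = 1/2.
Take r = r_1 = 1. Let y(x) = x^r sum_{n>=0} a_n x^n with a_0 = 1.
Substitute y = x^r sum a_n x^n and match x^{r+n}. The recurrence is
  D(n) a_n + 2 a_{n-1} = 0,  where D(n) = (r+n)(r+n-1) + (-1/2)(r+n) + (1/2).
  a_n = -2 / D(n) * a_{n-1}.
Since the indicial polynomial factors as (r - r_1)(r - r_2), D(n) = (r_1 + n - r_1)(r_1 + n - r_2) = n(n + 1/2).
Evaluating step by step (a_0 = 1):
  n = 1: D(1) = 1(1 + 1/2) = 3/2; numerator = -2(1) = -2; a_1 = (-2)/(3/2) = -4/3
  n = 2: D(2) = 2(2 + 1/2) = 5; numerator = -2(-4/3) = 8/3; a_2 = (8/3)/(5) = 8/15
  n = 3: D(3) = 3(3 + 1/2) = 21/2; numerator = -2(8/15) = -16/15; a_3 = (-16/15)/(21/2) = -32/315
  n = 4: D(4) = 4(4 + 1/2) = 18; numerator = -2(-32/315) = 64/315; a_4 = (64/315)/(18) = 32/2835

r = 1; a_0 = 1; a_1 = -4/3; a_2 = 8/15; a_3 = -32/315; a_4 = 32/2835


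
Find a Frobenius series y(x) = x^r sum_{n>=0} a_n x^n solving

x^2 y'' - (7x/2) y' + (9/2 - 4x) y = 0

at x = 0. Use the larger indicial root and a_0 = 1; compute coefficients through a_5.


Write in Frobenius form y'' + (p(x)/x) y' + (q(x)/x^2) y = 0:
  p(x) = -7/2,  q(x) = 9/2 - 4x.
Indicial equation: r(r-1) + (-7/2) r + (9/2) = 0 -> roots r_1 = 3, r_2 = 3/2.
Take r = r_1 = 3. Let y(x) = x^r sum_{n>=0} a_n x^n with a_0 = 1.
Substitute y = x^r sum a_n x^n and match x^{r+n}. The recurrence is
  D(n) a_n - 4 a_{n-1} = 0,  where D(n) = (r+n)(r+n-1) + (-7/2)(r+n) + (9/2).
  a_n = 4 / D(n) * a_{n-1}.
Since the indicial polynomial factors as (r - r_1)(r - r_2), D(n) = (r_1 + n - r_1)(r_1 + n - r_2) = n(n + 3/2).
Evaluating step by step (a_0 = 1):
  n = 1: D(1) = 1(1 + 3/2) = 5/2; numerator = 4(1) = 4; a_1 = (4)/(5/2) = 8/5
  n = 2: D(2) = 2(2 + 3/2) = 7; numerator = 4(8/5) = 32/5; a_2 = (32/5)/(7) = 32/35
  n = 3: D(3) = 3(3 + 3/2) = 27/2; numerator = 4(32/35) = 128/35; a_3 = (128/35)/(27/2) = 256/945
  n = 4: D(4) = 4(4 + 3/2) = 22; numerator = 4(256/945) = 1024/945; a_4 = (1024/945)/(22) = 512/10395
  n = 5: D(5) = 5(5 + 3/2) = 65/2; numerator = 4(512/10395) = 2048/10395; a_5 = (2048/10395)/(65/2) = 4096/675675

r = 3; a_0 = 1; a_1 = 8/5; a_2 = 32/35; a_3 = 256/945; a_4 = 512/10395; a_5 = 4096/675675


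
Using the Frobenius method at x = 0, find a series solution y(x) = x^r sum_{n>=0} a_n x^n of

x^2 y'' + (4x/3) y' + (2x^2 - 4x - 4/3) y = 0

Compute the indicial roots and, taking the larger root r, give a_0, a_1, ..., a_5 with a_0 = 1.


Write in Frobenius form y'' + (p(x)/x) y' + (q(x)/x^2) y = 0:
  p(x) = 4/3,  q(x) = 2x^2 - 4x - 4/3.
Indicial equation: r(r-1) + (4/3) r + (-4/3) = 0 -> roots r_1 = 1, r_2 = -4/3.
Take r = r_1 = 1. Let y(x) = x^r sum_{n>=0} a_n x^n with a_0 = 1.
Substitute y = x^r sum a_n x^n and match x^{r+n}. The recurrence is
  D(n) a_n - 4 a_{n-1} + 2 a_{n-2} = 0,  where D(n) = (r+n)(r+n-1) + (4/3)(r+n) + (-4/3).
  a_n = [4 a_{n-1} - 2 a_{n-2}] / D(n).
Since the indicial polynomial factors as (r - r_1)(r - r_2), D(n) = (r_1 + n - r_1)(r_1 + n - r_2) = n(n + 7/3).
Evaluating step by step (a_0 = 1):
  n = 1: D(1) = 1(1 + 7/3) = 10/3; numerator = 4(1) = 4; a_1 = (4)/(10/3) = 6/5
  n = 2: D(2) = 2(2 + 7/3) = 26/3; numerator = 4(6/5) - 2(1) = 14/5; a_2 = (14/5)/(26/3) = 21/65
  n = 3: D(3) = 3(3 + 7/3) = 16; numerator = 4(21/65) - 2(6/5) = -72/65; a_3 = (-72/65)/(16) = -9/130
  n = 4: D(4) = 4(4 + 7/3) = 76/3; numerator = 4(-9/130) - 2(21/65) = -12/13; a_4 = (-12/13)/(76/3) = -9/247
  n = 5: D(5) = 5(5 + 7/3) = 110/3; numerator = 4(-9/247) - 2(-9/130) = -9/1235; a_5 = (-9/1235)/(110/3) = -27/135850

r = 1; a_0 = 1; a_1 = 6/5; a_2 = 21/65; a_3 = -9/130; a_4 = -9/247; a_5 = -27/135850


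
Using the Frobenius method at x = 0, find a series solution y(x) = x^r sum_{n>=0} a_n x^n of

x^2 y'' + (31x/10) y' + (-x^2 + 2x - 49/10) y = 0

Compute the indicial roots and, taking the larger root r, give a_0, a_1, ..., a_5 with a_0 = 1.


Write in Frobenius form y'' + (p(x)/x) y' + (q(x)/x^2) y = 0:
  p(x) = 31/10,  q(x) = -x^2 + 2x - 49/10.
Indicial equation: r(r-1) + (31/10) r + (-49/10) = 0 -> roots r_1 = 7/5, r_2 = -7/2.
Take r = r_1 = 7/5. Let y(x) = x^r sum_{n>=0} a_n x^n with a_0 = 1.
Substitute y = x^r sum a_n x^n and match x^{r+n}. The recurrence is
  D(n) a_n + 2 a_{n-1} - 1 a_{n-2} = 0,  where D(n) = (r+n)(r+n-1) + (31/10)(r+n) + (-49/10).
  a_n = [-2 a_{n-1} + 1 a_{n-2}] / D(n).
Since the indicial polynomial factors as (r - r_1)(r - r_2), D(n) = (r_1 + n - r_1)(r_1 + n - r_2) = n(n + 49/10).
Evaluating step by step (a_0 = 1):
  n = 1: D(1) = 1(1 + 49/10) = 59/10; numerator = -2(1) = -2; a_1 = (-2)/(59/10) = -20/59
  n = 2: D(2) = 2(2 + 49/10) = 69/5; numerator = -2(-20/59) + 1(1) = 99/59; a_2 = (99/59)/(69/5) = 165/1357
  n = 3: D(3) = 3(3 + 49/10) = 237/10; numerator = -2(165/1357) + 1(-20/59) = -790/1357; a_3 = (-790/1357)/(237/10) = -100/4071
  n = 4: D(4) = 4(4 + 49/10) = 178/5; numerator = -2(-100/4071) + 1(165/1357) = 695/4071; a_4 = (695/4071)/(178/5) = 3475/724638
  n = 5: D(5) = 5(5 + 49/10) = 99/2; numerator = -2(3475/724638) + 1(-100/4071) = -4125/120773; a_5 = (-4125/120773)/(99/2) = -250/362319

r = 7/5; a_0 = 1; a_1 = -20/59; a_2 = 165/1357; a_3 = -100/4071; a_4 = 3475/724638; a_5 = -250/362319


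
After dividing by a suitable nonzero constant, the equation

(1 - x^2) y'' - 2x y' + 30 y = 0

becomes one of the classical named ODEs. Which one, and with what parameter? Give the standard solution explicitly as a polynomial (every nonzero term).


The equation is already in a standard form:  (1 - x^2) y'' - 2x y' + 30 y = 0.
This matches the Legendre equation (1 - x^2) y'' - 2x y' + n(n+1) y = 0 (note the -2x y' term) with n(n+1) = 30, so n = 5; the polynomial solution is P_5(x).
With y = sum_k a_k x^k, matching x^k gives (k+2)(k+1) a_{k+2} = [k(k+1) - n(n+1)] a_k = (k - 5)(k + 6) a_k. The right side vanishes at k = 5, so the series with the parity of 5 terminates at degree 5.
Standard normalization (P_n(1) = 1): leading coefficient (2n)!/(2^n (n!)^2) = 3628800/(32*14400) = 63/8, so a_5 = 63/8. Work downward with a_k = (k+1)(k+2) a_{k+2} / ((k - 5)(k + 6)):
  a_3 = (4)(5)(63/8) / ((3 - 5)(3 + 6)) = (315/2)/(-18) = -35/4
  a_1 = (2)(3)(-35/4) / ((1 - 5)(1 + 6)) = (-105/2)/(-28) = 15/8
Hence P_5(x) = 63 x^5/8 - 35 x^3/4 + 15 x/8.

P_5(x); series = 63 x^5/8 - 35 x^3/4 + 15 x/8


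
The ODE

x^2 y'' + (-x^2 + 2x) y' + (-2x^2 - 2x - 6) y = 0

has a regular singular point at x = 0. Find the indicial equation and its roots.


Divide by x^2 to reach normal form y'' + P_1(x) y' + P_2(x) y = 0 with P_1(x) = -1 + 2/x and P_2(x) = -2 - 2/x - 6/x^2.
x = 0 is a singular point because the y'-coefficient -1 + 2/x has a pole at x = 0 and the y-coefficient -2 - 2/x - 6/x^2 has a pole at x = 0.
It is a regular singular point because x P_1(x) = p(x) = 2 - x and x^2 P_2(x) = q(x) = -2x^2 - 2x - 6 are polynomials, hence analytic at x = 0.
p(0) = 2,  q(0) = -6.
Indicial equation: r(r-1) + p(0) r + q(0) = 0, i.e. r^2 + (p(0) - 1) r + q(0) = 0, i.e. r^2 + 1 r - 6 = 0.
Discriminant: (1)^2 - 4(-6) = 25, so r = (-1 ± 5)/2.
Solving: r_1 = 2, r_2 = -3.

indicial: r^2 + 1 r - 6 = 0; roots r_1 = 2, r_2 = -3


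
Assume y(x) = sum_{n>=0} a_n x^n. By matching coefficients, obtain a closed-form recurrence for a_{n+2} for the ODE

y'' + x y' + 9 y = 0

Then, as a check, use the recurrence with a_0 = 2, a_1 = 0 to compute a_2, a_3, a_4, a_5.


Substitute y = sum_n a_n x^n.
y''(x) has coefficient (n+2)(n+1) a_{n+2} at x^n;
x y'(x) has coefficient n a_n at x^n (shift);
9 y(x) has coefficient 9 a_n at x^n.
Matching x^n: (n+2)(n+1) a_{n+2} + (n + 9) a_n = 0.
Thus a_{n+2} = (-n - 9) / ((n+1)(n+2)) * a_n.

Check with a_0 = 2, a_1 = 0 (apply the recurrence for n = 0, 1, 2, 3): a_0 = 2, a_1 = 0, a_2 = -9, a_3 = 0, a_4 = 33/4, a_5 = 0.

a_(n+2) = (-n - 9) / ((n+1)(n+2)) * a_n; check: a_0 = 2, a_1 = 0, a_2 = -9, a_3 = 0, a_4 = 33/4, a_5 = 0


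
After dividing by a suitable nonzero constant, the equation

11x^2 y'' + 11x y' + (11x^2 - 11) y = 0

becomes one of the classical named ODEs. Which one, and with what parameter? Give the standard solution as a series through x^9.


All three coefficients share the factor 11; dividing through by 11 gives  x^2 y'' + x y' + (x^2 - 1) y = 0.
This matches the Bessel equation x^2 y'' + x y' + (x^2 - nu^2) y = 0 with nu^2 = 1, so nu = 1; the solution bounded at x = 0 is J_1(x).
Frobenius at x = 0: indicial roots ±nu; for r = nu the recurrence k(k + 2nu) c_k = -c_{k-2} gives the standard series J_nu(x) = sum_{k>=0} (-1)^k / (k! (k+nu)!) (x/2)^(2k+nu). Evaluate the first 5 terms:
  k = 0: (-1)^0 / (0! * 1! * 2^1) x^1 = 1/(1*1*2) x^1 = (1/2) x^1
  k = 1: (-1)^1 / (1! * 2! * 2^3) x^3 = -1/(1*2*8) x^3 = (-1/16) x^3
  k = 2: (-1)^2 / (2! * 3! * 2^5) x^5 = 1/(2*6*32) x^5 = (1/384) x^5
  k = 3: (-1)^3 / (3! * 4! * 2^7) x^7 = -1/(6*24*128) x^7 = (-1/18432) x^7
  k = 4: (-1)^4 / (4! * 5! * 2^9) x^9 = 1/(24*120*512) x^9 = (1/1474560) x^9
Hence J_1(x) = x^9/1474560 - x^7/18432 + x^5/384 - x^3/16 + x/2 + ....

J_1(x); series = x^9/1474560 - x^7/18432 + x^5/384 - x^3/16 + x/2


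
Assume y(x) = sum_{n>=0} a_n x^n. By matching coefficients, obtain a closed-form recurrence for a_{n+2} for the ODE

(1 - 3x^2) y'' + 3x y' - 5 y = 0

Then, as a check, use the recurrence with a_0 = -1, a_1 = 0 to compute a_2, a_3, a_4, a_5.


Substitute y = sum_n a_n x^n.
(1 - 3 x^2) y'' contributes (n+2)(n+1) a_{n+2} - 3 n(n-1) a_n at x^n.
3 x y'(x) contributes 3 n a_n at x^n.
-5 y(x) contributes -5 a_n at x^n.
Matching x^n: (n+2)(n+1) a_{n+2} + (-3 n(n-1) + 3 n - 5) a_n = 0.
Thus a_{n+2} = (3 n(n-1) - 3 n + 5) / ((n+1)(n+2)) * a_n.

Check with a_0 = -1, a_1 = 0 (apply the recurrence for n = 0, 1, 2, 3): a_0 = -1, a_1 = 0, a_2 = -5/2, a_3 = 0, a_4 = -25/24, a_5 = 0.

a_(n+2) = (3 n(n-1) - 3 n + 5) / ((n+1)(n+2)) * a_n; check: a_0 = -1, a_1 = 0, a_2 = -5/2, a_3 = 0, a_4 = -25/24, a_5 = 0


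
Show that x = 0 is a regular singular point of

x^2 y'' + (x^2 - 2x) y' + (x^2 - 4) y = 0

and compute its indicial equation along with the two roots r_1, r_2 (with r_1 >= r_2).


Divide by x^2 to reach normal form y'' + P_1(x) y' + P_2(x) y = 0 with P_1(x) = 1 - 2/x and P_2(x) = 1 - 4/x^2.
x = 0 is a singular point because the y'-coefficient 1 - 2/x has a pole at x = 0 and the y-coefficient 1 - 4/x^2 has a pole at x = 0.
It is a regular singular point because x P_1(x) = p(x) = x - 2 and x^2 P_2(x) = q(x) = x^2 - 4 are polynomials, hence analytic at x = 0.
p(0) = -2,  q(0) = -4.
Indicial equation: r(r-1) + p(0) r + q(0) = 0, i.e. r^2 + (p(0) - 1) r + q(0) = 0, i.e. r^2 - 3 r - 4 = 0.
Discriminant: (-3)^2 - 4(-4) = 25, so r = (3 ± 5)/2.
Solving: r_1 = 4, r_2 = -1.

indicial: r^2 - 3 r - 4 = 0; roots r_1 = 4, r_2 = -1


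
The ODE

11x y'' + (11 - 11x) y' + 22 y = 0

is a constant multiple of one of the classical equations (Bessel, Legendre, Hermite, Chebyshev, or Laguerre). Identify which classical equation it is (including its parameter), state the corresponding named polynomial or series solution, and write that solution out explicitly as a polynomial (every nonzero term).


All three coefficients share the factor 11; dividing through by 11 gives  x y'' + (1 - x) y' + 2 y = 0.
This matches the Laguerre equation x y'' + (1 - x) y' + n y = 0 with n = 2; the polynomial solution is L_2(x).
With y = sum_k a_k x^k, matching x^k gives (k+1)k a_{k+1} + (k+1) a_{k+1} - k a_k + n a_k = 0, i.e. (k+1)^2 a_{k+1} = (k - n) a_k = (k - 2) a_k. The right side vanishes at k = 2, so the series terminates at degree 2.
Standard normalization L_n(0) = 1 gives a_0 = 1. Work upward with a_{k+1} = (k - 2) a_k / (k+1)^2:
  a_1 = (0 - 2)(1) / 1^2 = -2/1 = -2
  a_2 = (1 - 2)(-2) / 2^2 = 2/4 = 1/2
Hence L_2(x) = x^2/2 - 2 x + 1.

L_2(x); series = x^2/2 - 2 x + 1


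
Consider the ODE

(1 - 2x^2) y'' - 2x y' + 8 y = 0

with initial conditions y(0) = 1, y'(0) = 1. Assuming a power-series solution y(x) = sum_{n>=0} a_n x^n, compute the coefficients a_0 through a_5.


Ansatz: y(x) = sum_{n>=0} a_n x^n, so y'(x) = sum_{n>=1} n a_n x^(n-1) and y''(x) = sum_{n>=2} n(n-1) a_n x^(n-2).
Substitute into P(x) y'' + Q(x) y' + R(x) y = 0 with P(x) = 1 - 2x^2, Q(x) = -2x, R(x) = 8, and match powers of x.
Initial conditions: a_0 = 1, a_1 = 1.
Setting the coefficient of each power of x to zero and solving order by order (substituting the coefficients already found):
  x^0: 2 a_2 + 8 a_0 = 0  ->  2 a_2 = -8 a_0 = -8  ->  a_2 = -4
  x^1: 6 a_3 + 6 a_1 = 0  ->  6 a_3 = -6 a_1 = -6  ->  a_3 = -1
  x^2: 12 a_4 = 0  ->  a_4 = 0
  x^3: 20 a_5 - 10 a_3 = 0  ->  20 a_5 = 10 a_3 = -10  ->  a_5 = -1/2
Truncated series: y(x) = 1 + x - 4 x^2 - x^3 - (1/2) x^5 + O(x^6).

a_0 = 1; a_1 = 1; a_2 = -4; a_3 = -1; a_4 = 0; a_5 = -1/2


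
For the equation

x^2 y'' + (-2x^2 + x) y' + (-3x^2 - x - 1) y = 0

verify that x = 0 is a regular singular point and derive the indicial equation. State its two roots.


Divide by x^2 to reach normal form y'' + P_1(x) y' + P_2(x) y = 0 with P_1(x) = -2 + 1/x and P_2(x) = -3 - 1/x - 1/x^2.
x = 0 is a singular point because the y'-coefficient -2 + 1/x has a pole at x = 0 and the y-coefficient -3 - 1/x - 1/x^2 has a pole at x = 0.
It is a regular singular point because x P_1(x) = p(x) = 1 - 2x and x^2 P_2(x) = q(x) = -3x^2 - x - 1 are polynomials, hence analytic at x = 0.
p(0) = 1,  q(0) = -1.
Indicial equation: r(r-1) + p(0) r + q(0) = 0, i.e. r^2 + (p(0) - 1) r + q(0) = 0, i.e. r^2 - 1 = 0.
Discriminant: (0)^2 - 4(-1) = 4, so r = (0 ± 2)/2.
Solving: r_1 = 1, r_2 = -1.

indicial: r^2 - 1 = 0; roots r_1 = 1, r_2 = -1


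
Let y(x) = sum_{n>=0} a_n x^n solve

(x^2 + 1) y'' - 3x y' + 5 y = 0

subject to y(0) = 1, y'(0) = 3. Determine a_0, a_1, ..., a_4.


Ansatz: y(x) = sum_{n>=0} a_n x^n, so y'(x) = sum_{n>=1} n a_n x^(n-1) and y''(x) = sum_{n>=2} n(n-1) a_n x^(n-2).
Substitute into P(x) y'' + Q(x) y' + R(x) y = 0 with P(x) = x^2 + 1, Q(x) = -3x, R(x) = 5, and match powers of x.
Initial conditions: a_0 = 1, a_1 = 3.
Setting the coefficient of each power of x to zero and solving order by order (substituting the coefficients already found):
  x^0: 2 a_2 + 5 a_0 = 0  ->  2 a_2 = -5 a_0 = -5  ->  a_2 = -5/2
  x^1: 6 a_3 + 2 a_1 = 0  ->  6 a_3 = -2 a_1 = -6  ->  a_3 = -1
  x^2: 12 a_4 + a_2 = 0  ->  12 a_4 = -a_2 = 5/2  ->  a_4 = 5/24
Truncated series: y(x) = 1 + 3 x - (5/2) x^2 - x^3 + (5/24) x^4 + O(x^5).

a_0 = 1; a_1 = 3; a_2 = -5/2; a_3 = -1; a_4 = 5/24


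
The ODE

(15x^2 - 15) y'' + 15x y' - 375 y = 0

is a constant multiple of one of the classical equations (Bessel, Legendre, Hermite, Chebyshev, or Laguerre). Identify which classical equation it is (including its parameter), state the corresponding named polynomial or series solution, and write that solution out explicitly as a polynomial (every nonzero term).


All three coefficients share the factor -15; dividing through by -15 gives  (1 - x^2) y'' - x y' + 25 y = 0.
This matches the Chebyshev equation (1 - x^2) y'' - x y' + n^2 y = 0 (note the -x y' term, not -2x y') with n^2 = 25, so n = 5; the polynomial solution is T_5(x).
With y = sum_k a_k x^k, matching x^k gives (k+2)(k+1) a_{k+2} = (k^2 - n^2) a_k = (k - 5)(k + 5) a_k. The right side vanishes at k = 5, so the series with the parity of 5 terminates at degree 5.
Standard normalization: leading coefficient of T_n is 2^(n-1), so a_5 = 2^4 = 16. Work downward with a_k = (k+1)(k+2) a_{k+2} / ((k - 5)(k + 5)):
  a_3 = (4)(5)(16) / ((3 - 5)(3 + 5)) = 320/(-16) = -20
  a_1 = (2)(3)(-20) / ((1 - 5)(1 + 5)) = -120/(-24) = 5
Hence T_5(x) = 16 x^5 - 20 x^3 + 5 x.

T_5(x); series = 16 x^5 - 20 x^3 + 5 x


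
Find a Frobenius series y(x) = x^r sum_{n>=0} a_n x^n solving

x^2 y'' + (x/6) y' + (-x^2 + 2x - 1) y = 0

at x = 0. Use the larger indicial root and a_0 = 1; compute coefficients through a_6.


Write in Frobenius form y'' + (p(x)/x) y' + (q(x)/x^2) y = 0:
  p(x) = 1/6,  q(x) = -x^2 + 2x - 1.
Indicial equation: r(r-1) + (1/6) r + (-1) = 0 -> roots r_1 = 3/2, r_2 = -2/3.
Take r = r_1 = 3/2. Let y(x) = x^r sum_{n>=0} a_n x^n with a_0 = 1.
Substitute y = x^r sum a_n x^n and match x^{r+n}. The recurrence is
  D(n) a_n + 2 a_{n-1} - 1 a_{n-2} = 0,  where D(n) = (r+n)(r+n-1) + (1/6)(r+n) + (-1).
  a_n = [-2 a_{n-1} + 1 a_{n-2}] / D(n).
Since the indicial polynomial factors as (r - r_1)(r - r_2), D(n) = (r_1 + n - r_1)(r_1 + n - r_2) = n(n + 13/6).
Evaluating step by step (a_0 = 1):
  n = 1: D(1) = 1(1 + 13/6) = 19/6; numerator = -2(1) = -2; a_1 = (-2)/(19/6) = -12/19
  n = 2: D(2) = 2(2 + 13/6) = 25/3; numerator = -2(-12/19) + 1(1) = 43/19; a_2 = (43/19)/(25/3) = 129/475
  n = 3: D(3) = 3(3 + 13/6) = 31/2; numerator = -2(129/475) + 1(-12/19) = -558/475; a_3 = (-558/475)/(31/2) = -36/475
  n = 4: D(4) = 4(4 + 13/6) = 74/3; numerator = -2(-36/475) + 1(129/475) = 201/475; a_4 = (201/475)/(74/3) = 603/35150
  n = 5: D(5) = 5(5 + 13/6) = 215/6; numerator = -2(603/35150) + 1(-36/475) = -387/3515; a_5 = (-387/3515)/(215/6) = -54/17575
  n = 6: D(6) = 6(6 + 13/6) = 49; numerator = -2(-54/17575) + 1(603/35150) = 819/35150; a_6 = (819/35150)/(49) = 117/246050

r = 3/2; a_0 = 1; a_1 = -12/19; a_2 = 129/475; a_3 = -36/475; a_4 = 603/35150; a_5 = -54/17575; a_6 = 117/246050


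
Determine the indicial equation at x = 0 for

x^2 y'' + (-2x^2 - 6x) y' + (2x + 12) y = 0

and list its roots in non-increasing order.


Divide by x^2 to reach normal form y'' + P_1(x) y' + P_2(x) y = 0 with P_1(x) = -2 - 6/x and P_2(x) = 2/x + 12/x^2.
x = 0 is a singular point because the y'-coefficient -2 - 6/x has a pole at x = 0 and the y-coefficient 2/x + 12/x^2 has a pole at x = 0.
It is a regular singular point because x P_1(x) = p(x) = -2x - 6 and x^2 P_2(x) = q(x) = 2x + 12 are polynomials, hence analytic at x = 0.
p(0) = -6,  q(0) = 12.
Indicial equation: r(r-1) + p(0) r + q(0) = 0, i.e. r^2 + (p(0) - 1) r + q(0) = 0, i.e. r^2 - 7 r + 12 = 0.
Discriminant: (-7)^2 - 4(12) = 1, so r = (7 ± 1)/2.
Solving: r_1 = 4, r_2 = 3.

indicial: r^2 - 7 r + 12 = 0; roots r_1 = 4, r_2 = 3


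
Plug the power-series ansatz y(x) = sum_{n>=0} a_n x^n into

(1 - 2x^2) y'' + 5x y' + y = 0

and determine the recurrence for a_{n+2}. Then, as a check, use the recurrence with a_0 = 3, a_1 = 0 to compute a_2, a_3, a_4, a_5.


Substitute y = sum_n a_n x^n.
(1 - 2 x^2) y'' contributes (n+2)(n+1) a_{n+2} - 2 n(n-1) a_n at x^n.
5 x y'(x) contributes 5 n a_n at x^n.
y(x) contributes 1 a_n at x^n.
Matching x^n: (n+2)(n+1) a_{n+2} + (-2 n(n-1) + 5 n + 1) a_n = 0.
Thus a_{n+2} = (2 n(n-1) - 5 n - 1) / ((n+1)(n+2)) * a_n.

Check with a_0 = 3, a_1 = 0 (apply the recurrence for n = 0, 1, 2, 3): a_0 = 3, a_1 = 0, a_2 = -3/2, a_3 = 0, a_4 = 7/8, a_5 = 0.

a_(n+2) = (2 n(n-1) - 5 n - 1) / ((n+1)(n+2)) * a_n; check: a_0 = 3, a_1 = 0, a_2 = -3/2, a_3 = 0, a_4 = 7/8, a_5 = 0


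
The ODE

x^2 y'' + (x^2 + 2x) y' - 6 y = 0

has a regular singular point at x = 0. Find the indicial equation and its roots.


Divide by x^2 to reach normal form y'' + P_1(x) y' + P_2(x) y = 0 with P_1(x) = 1 + 2/x and P_2(x) = -6/x^2.
x = 0 is a singular point because the y'-coefficient 1 + 2/x has a pole at x = 0 and the y-coefficient -6/x^2 has a pole at x = 0.
It is a regular singular point because x P_1(x) = p(x) = x + 2 and x^2 P_2(x) = q(x) = -6 are polynomials, hence analytic at x = 0.
p(0) = 2,  q(0) = -6.
Indicial equation: r(r-1) + p(0) r + q(0) = 0, i.e. r^2 + (p(0) - 1) r + q(0) = 0, i.e. r^2 + 1 r - 6 = 0.
Discriminant: (1)^2 - 4(-6) = 25, so r = (-1 ± 5)/2.
Solving: r_1 = 2, r_2 = -3.

indicial: r^2 + 1 r - 6 = 0; roots r_1 = 2, r_2 = -3


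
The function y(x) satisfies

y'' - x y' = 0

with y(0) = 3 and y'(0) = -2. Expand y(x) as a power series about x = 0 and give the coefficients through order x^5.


Ansatz: y(x) = sum_{n>=0} a_n x^n, so y'(x) = sum_{n>=1} n a_n x^(n-1) and y''(x) = sum_{n>=2} n(n-1) a_n x^(n-2).
Substitute into P(x) y'' + Q(x) y' + R(x) y = 0 with P(x) = 1, Q(x) = -x, R(x) = 0, and match powers of x.
Initial conditions: a_0 = 3, a_1 = -2.
Setting the coefficient of each power of x to zero and solving order by order (substituting the coefficients already found):
  x^0: 2 a_2 = 0  ->  a_2 = 0
  x^1: 6 a_3 - a_1 = 0  ->  6 a_3 = a_1 = -2  ->  a_3 = -1/3
  x^2: 12 a_4 - 2 a_2 = 0  ->  12 a_4 = 2 a_2 = 0  ->  a_4 = 0
  x^3: 20 a_5 - 3 a_3 = 0  ->  20 a_5 = 3 a_3 = -1  ->  a_5 = -1/20
Truncated series: y(x) = 3 - 2 x - (1/3) x^3 - (1/20) x^5 + O(x^6).

a_0 = 3; a_1 = -2; a_2 = 0; a_3 = -1/3; a_4 = 0; a_5 = -1/20


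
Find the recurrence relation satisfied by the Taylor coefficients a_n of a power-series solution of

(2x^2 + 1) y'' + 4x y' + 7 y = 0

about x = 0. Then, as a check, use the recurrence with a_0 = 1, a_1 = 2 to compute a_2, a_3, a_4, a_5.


Substitute y = sum_n a_n x^n.
(1 + 2 x^2) y'' contributes (n+2)(n+1) a_{n+2} + 2 n(n-1) a_n at x^n.
4 x y'(x) contributes 4 n a_n at x^n.
7 y(x) contributes 7 a_n at x^n.
Matching x^n: (n+2)(n+1) a_{n+2} + (2 n(n-1) + 4 n + 7) a_n = 0.
Thus a_{n+2} = (-2 n(n-1) - 4 n - 7) / ((n+1)(n+2)) * a_n.

Check with a_0 = 1, a_1 = 2 (apply the recurrence for n = 0, 1, 2, 3): a_0 = 1, a_1 = 2, a_2 = -7/2, a_3 = -11/3, a_4 = 133/24, a_5 = 341/60.

a_(n+2) = (-2 n(n-1) - 4 n - 7) / ((n+1)(n+2)) * a_n; check: a_0 = 1, a_1 = 2, a_2 = -7/2, a_3 = -11/3, a_4 = 133/24, a_5 = 341/60


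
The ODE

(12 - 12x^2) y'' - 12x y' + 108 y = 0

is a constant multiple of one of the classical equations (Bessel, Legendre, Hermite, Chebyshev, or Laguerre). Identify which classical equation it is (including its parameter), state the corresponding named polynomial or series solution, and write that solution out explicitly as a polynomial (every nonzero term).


All three coefficients share the factor 12; dividing through by 12 gives  (1 - x^2) y'' - x y' + 9 y = 0.
This matches the Chebyshev equation (1 - x^2) y'' - x y' + n^2 y = 0 (note the -x y' term, not -2x y') with n^2 = 9, so n = 3; the polynomial solution is T_3(x).
With y = sum_k a_k x^k, matching x^k gives (k+2)(k+1) a_{k+2} = (k^2 - n^2) a_k = (k - 3)(k + 3) a_k. The right side vanishes at k = 3, so the series with the parity of 3 terminates at degree 3.
Standard normalization: leading coefficient of T_n is 2^(n-1), so a_3 = 2^2 = 4. Work downward with a_k = (k+1)(k+2) a_{k+2} / ((k - 3)(k + 3)):
  a_1 = (2)(3)(4) / ((1 - 3)(1 + 3)) = 24/(-8) = -3
Hence T_3(x) = 4 x^3 - 3 x.

T_3(x); series = 4 x^3 - 3 x


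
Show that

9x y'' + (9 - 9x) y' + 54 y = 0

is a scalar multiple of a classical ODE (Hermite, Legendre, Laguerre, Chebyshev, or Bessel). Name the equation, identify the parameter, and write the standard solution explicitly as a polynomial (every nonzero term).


All three coefficients share the factor 9; dividing through by 9 gives  x y'' + (1 - x) y' + 6 y = 0.
This matches the Laguerre equation x y'' + (1 - x) y' + n y = 0 with n = 6; the polynomial solution is L_6(x).
With y = sum_k a_k x^k, matching x^k gives (k+1)k a_{k+1} + (k+1) a_{k+1} - k a_k + n a_k = 0, i.e. (k+1)^2 a_{k+1} = (k - n) a_k = (k - 6) a_k. The right side vanishes at k = 6, so the series terminates at degree 6.
Standard normalization L_n(0) = 1 gives a_0 = 1. Work upward with a_{k+1} = (k - 6) a_k / (k+1)^2:
  a_1 = (0 - 6)(1) / 1^2 = -6/1 = -6
  a_2 = (1 - 6)(-6) / 2^2 = 30/4 = 15/2
  a_3 = (2 - 6)(15/2) / 3^2 = -30/9 = -10/3
  a_4 = (3 - 6)(-10/3) / 4^2 = 10/16 = 5/8
  a_5 = (4 - 6)(5/8) / 5^2 = (-5/4)/25 = -1/20
  a_6 = (5 - 6)(-1/20) / 6^2 = (1/20)/36 = 1/720
Hence L_6(x) = x^6/720 - x^5/20 + 5 x^4/8 - 10 x^3/3 + 15 x^2/2 - 6 x + 1.

L_6(x); series = x^6/720 - x^5/20 + 5 x^4/8 - 10 x^3/3 + 15 x^2/2 - 6 x + 1


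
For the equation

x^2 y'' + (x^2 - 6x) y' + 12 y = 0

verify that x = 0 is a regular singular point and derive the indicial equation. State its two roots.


Divide by x^2 to reach normal form y'' + P_1(x) y' + P_2(x) y = 0 with P_1(x) = 1 - 6/x and P_2(x) = 12/x^2.
x = 0 is a singular point because the y'-coefficient 1 - 6/x has a pole at x = 0 and the y-coefficient 12/x^2 has a pole at x = 0.
It is a regular singular point because x P_1(x) = p(x) = x - 6 and x^2 P_2(x) = q(x) = 12 are polynomials, hence analytic at x = 0.
p(0) = -6,  q(0) = 12.
Indicial equation: r(r-1) + p(0) r + q(0) = 0, i.e. r^2 + (p(0) - 1) r + q(0) = 0, i.e. r^2 - 7 r + 12 = 0.
Discriminant: (-7)^2 - 4(12) = 1, so r = (7 ± 1)/2.
Solving: r_1 = 4, r_2 = 3.

indicial: r^2 - 7 r + 12 = 0; roots r_1 = 4, r_2 = 3


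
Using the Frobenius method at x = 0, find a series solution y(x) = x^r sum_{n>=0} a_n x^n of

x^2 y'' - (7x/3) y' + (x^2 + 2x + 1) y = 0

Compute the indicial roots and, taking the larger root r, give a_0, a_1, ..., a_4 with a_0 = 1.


Write in Frobenius form y'' + (p(x)/x) y' + (q(x)/x^2) y = 0:
  p(x) = -7/3,  q(x) = x^2 + 2x + 1.
Indicial equation: r(r-1) + (-7/3) r + (1) = 0 -> roots r_1 = 3, r_2 = 1/3.
Take r = r_1 = 3. Let y(x) = x^r sum_{n>=0} a_n x^n with a_0 = 1.
Substitute y = x^r sum a_n x^n and match x^{r+n}. The recurrence is
  D(n) a_n + 2 a_{n-1} + 1 a_{n-2} = 0,  where D(n) = (r+n)(r+n-1) + (-7/3)(r+n) + (1).
  a_n = [-2 a_{n-1} - 1 a_{n-2}] / D(n).
Since the indicial polynomial factors as (r - r_1)(r - r_2), D(n) = (r_1 + n - r_1)(r_1 + n - r_2) = n(n + 8/3).
Evaluating step by step (a_0 = 1):
  n = 1: D(1) = 1(1 + 8/3) = 11/3; numerator = -2(1) = -2; a_1 = (-2)/(11/3) = -6/11
  n = 2: D(2) = 2(2 + 8/3) = 28/3; numerator = -2(-6/11) - 1(1) = 1/11; a_2 = (1/11)/(28/3) = 3/308
  n = 3: D(3) = 3(3 + 8/3) = 17; numerator = -2(3/308) - 1(-6/11) = 81/154; a_3 = (81/154)/(17) = 81/2618
  n = 4: D(4) = 4(4 + 8/3) = 80/3; numerator = -2(81/2618) - 1(3/308) = -375/5236; a_4 = (-375/5236)/(80/3) = -225/83776

r = 3; a_0 = 1; a_1 = -6/11; a_2 = 3/308; a_3 = 81/2618; a_4 = -225/83776


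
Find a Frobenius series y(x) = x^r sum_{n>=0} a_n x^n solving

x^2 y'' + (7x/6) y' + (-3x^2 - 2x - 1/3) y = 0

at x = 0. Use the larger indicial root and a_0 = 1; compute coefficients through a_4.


Write in Frobenius form y'' + (p(x)/x) y' + (q(x)/x^2) y = 0:
  p(x) = 7/6,  q(x) = -3x^2 - 2x - 1/3.
Indicial equation: r(r-1) + (7/6) r + (-1/3) = 0 -> roots r_1 = 1/2, r_2 = -2/3.
Take r = r_1 = 1/2. Let y(x) = x^r sum_{n>=0} a_n x^n with a_0 = 1.
Substitute y = x^r sum a_n x^n and match x^{r+n}. The recurrence is
  D(n) a_n - 2 a_{n-1} - 3 a_{n-2} = 0,  where D(n) = (r+n)(r+n-1) + (7/6)(r+n) + (-1/3).
  a_n = [2 a_{n-1} + 3 a_{n-2}] / D(n).
Since the indicial polynomial factors as (r - r_1)(r - r_2), D(n) = (r_1 + n - r_1)(r_1 + n - r_2) = n(n + 7/6).
Evaluating step by step (a_0 = 1):
  n = 1: D(1) = 1(1 + 7/6) = 13/6; numerator = 2(1) = 2; a_1 = (2)/(13/6) = 12/13
  n = 2: D(2) = 2(2 + 7/6) = 19/3; numerator = 2(12/13) + 3(1) = 63/13; a_2 = (63/13)/(19/3) = 189/247
  n = 3: D(3) = 3(3 + 7/6) = 25/2; numerator = 2(189/247) + 3(12/13) = 1062/247; a_3 = (1062/247)/(25/2) = 2124/6175
  n = 4: D(4) = 4(4 + 7/6) = 62/3; numerator = 2(2124/6175) + 3(189/247) = 18423/6175; a_4 = (18423/6175)/(62/3) = 55269/382850

r = 1/2; a_0 = 1; a_1 = 12/13; a_2 = 189/247; a_3 = 2124/6175; a_4 = 55269/382850


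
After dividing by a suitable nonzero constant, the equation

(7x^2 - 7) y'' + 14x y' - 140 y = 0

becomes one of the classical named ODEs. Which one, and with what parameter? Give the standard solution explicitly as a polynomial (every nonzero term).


All three coefficients share the factor -7; dividing through by -7 gives  (1 - x^2) y'' - 2x y' + 20 y = 0.
This matches the Legendre equation (1 - x^2) y'' - 2x y' + n(n+1) y = 0 (note the -2x y' term) with n(n+1) = 20, so n = 4; the polynomial solution is P_4(x).
With y = sum_k a_k x^k, matching x^k gives (k+2)(k+1) a_{k+2} = [k(k+1) - n(n+1)] a_k = (k - 4)(k + 5) a_k. The right side vanishes at k = 4, so the series with the parity of 4 terminates at degree 4.
Standard normalization (P_n(1) = 1): leading coefficient (2n)!/(2^n (n!)^2) = 40320/(16*576) = 35/8, so a_4 = 35/8. Work downward with a_k = (k+1)(k+2) a_{k+2} / ((k - 4)(k + 5)):
  a_2 = (3)(4)(35/8) / ((2 - 4)(2 + 5)) = (105/2)/(-14) = -15/4
  a_0 = (1)(2)(-15/4) / ((0 - 4)(0 + 5)) = (-15/2)/(-20) = 3/8
Hence P_4(x) = 35 x^4/8 - 15 x^2/4 + 3/8.

P_4(x); series = 35 x^4/8 - 15 x^2/4 + 3/8


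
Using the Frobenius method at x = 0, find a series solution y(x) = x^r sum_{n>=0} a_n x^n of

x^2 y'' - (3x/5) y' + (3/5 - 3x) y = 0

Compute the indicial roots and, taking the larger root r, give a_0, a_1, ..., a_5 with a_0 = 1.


Write in Frobenius form y'' + (p(x)/x) y' + (q(x)/x^2) y = 0:
  p(x) = -3/5,  q(x) = 3/5 - 3x.
Indicial equation: r(r-1) + (-3/5) r + (3/5) = 0 -> roots r_1 = 1, r_2 = 3/5.
Take r = r_1 = 1. Let y(x) = x^r sum_{n>=0} a_n x^n with a_0 = 1.
Substitute y = x^r sum a_n x^n and match x^{r+n}. The recurrence is
  D(n) a_n - 3 a_{n-1} = 0,  where D(n) = (r+n)(r+n-1) + (-3/5)(r+n) + (3/5).
  a_n = 3 / D(n) * a_{n-1}.
Since the indicial polynomial factors as (r - r_1)(r - r_2), D(n) = (r_1 + n - r_1)(r_1 + n - r_2) = n(n + 2/5).
Evaluating step by step (a_0 = 1):
  n = 1: D(1) = 1(1 + 2/5) = 7/5; numerator = 3(1) = 3; a_1 = (3)/(7/5) = 15/7
  n = 2: D(2) = 2(2 + 2/5) = 24/5; numerator = 3(15/7) = 45/7; a_2 = (45/7)/(24/5) = 75/56
  n = 3: D(3) = 3(3 + 2/5) = 51/5; numerator = 3(75/56) = 225/56; a_3 = (225/56)/(51/5) = 375/952
  n = 4: D(4) = 4(4 + 2/5) = 88/5; numerator = 3(375/952) = 1125/952; a_4 = (1125/952)/(88/5) = 5625/83776
  n = 5: D(5) = 5(5 + 2/5) = 27; numerator = 3(5625/83776) = 16875/83776; a_5 = (16875/83776)/(27) = 625/83776

r = 1; a_0 = 1; a_1 = 15/7; a_2 = 75/56; a_3 = 375/952; a_4 = 5625/83776; a_5 = 625/83776


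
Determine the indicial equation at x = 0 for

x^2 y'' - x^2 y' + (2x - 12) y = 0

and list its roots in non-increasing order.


Divide by x^2 to reach normal form y'' + P_1(x) y' + P_2(x) y = 0 with P_1(x) = -1 and P_2(x) = 2/x - 12/x^2.
x = 0 is a singular point because the y-coefficient 2/x - 12/x^2 has a pole at x = 0.
It is a regular singular point because x P_1(x) = p(x) = -x and x^2 P_2(x) = q(x) = 2x - 12 are polynomials, hence analytic at x = 0.
p(0) = 0,  q(0) = -12.
Indicial equation: r(r-1) + p(0) r + q(0) = 0, i.e. r^2 + (p(0) - 1) r + q(0) = 0, i.e. r^2 - 1 r - 12 = 0.
Discriminant: (-1)^2 - 4(-12) = 49, so r = (1 ± 7)/2.
Solving: r_1 = 4, r_2 = -3.

indicial: r^2 - 1 r - 12 = 0; roots r_1 = 4, r_2 = -3


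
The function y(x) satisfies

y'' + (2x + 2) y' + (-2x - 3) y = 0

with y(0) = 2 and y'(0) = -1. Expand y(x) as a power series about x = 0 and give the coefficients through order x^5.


Ansatz: y(x) = sum_{n>=0} a_n x^n, so y'(x) = sum_{n>=1} n a_n x^(n-1) and y''(x) = sum_{n>=2} n(n-1) a_n x^(n-2).
Substitute into P(x) y'' + Q(x) y' + R(x) y = 0 with P(x) = 1, Q(x) = 2x + 2, R(x) = -2x - 3, and match powers of x.
Initial conditions: a_0 = 2, a_1 = -1.
Setting the coefficient of each power of x to zero and solving order by order (substituting the coefficients already found):
  x^0: 2 a_2 + 2 a_1 - 3 a_0 = 0  ->  2 a_2 = -2 a_1 + 3 a_0 = 8  ->  a_2 = 4
  x^1: 6 a_3 + 4 a_2 - a_1 - 2 a_0 = 0  ->  6 a_3 = -4 a_2 + a_1 + 2 a_0 = -13  ->  a_3 = -13/6
  x^2: 12 a_4 + 6 a_3 + a_2 - 2 a_1 = 0  ->  12 a_4 = -6 a_3 - a_2 + 2 a_1 = 7  ->  a_4 = 7/12
  x^3: 20 a_5 + 8 a_4 + 3 a_3 - 2 a_2 = 0  ->  20 a_5 = -8 a_4 - 3 a_3 + 2 a_2 = 59/6  ->  a_5 = 59/120
Truncated series: y(x) = 2 - x + 4 x^2 - (13/6) x^3 + (7/12) x^4 + (59/120) x^5 + O(x^6).

a_0 = 2; a_1 = -1; a_2 = 4; a_3 = -13/6; a_4 = 7/12; a_5 = 59/120


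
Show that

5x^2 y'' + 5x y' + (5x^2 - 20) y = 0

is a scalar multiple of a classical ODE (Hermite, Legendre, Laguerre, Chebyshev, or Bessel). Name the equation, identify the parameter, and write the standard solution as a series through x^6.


All three coefficients share the factor 5; dividing through by 5 gives  x^2 y'' + x y' + (x^2 - 4) y = 0.
This matches the Bessel equation x^2 y'' + x y' + (x^2 - nu^2) y = 0 with nu^2 = 4, so nu = 2; the solution bounded at x = 0 is J_2(x).
Frobenius at x = 0: indicial roots ±nu; for r = nu the recurrence k(k + 2nu) c_k = -c_{k-2} gives the standard series J_nu(x) = sum_{k>=0} (-1)^k / (k! (k+nu)!) (x/2)^(2k+nu). Evaluate the first 3 terms:
  k = 0: (-1)^0 / (0! * 2! * 2^2) x^2 = 1/(1*2*4) x^2 = (1/8) x^2
  k = 1: (-1)^1 / (1! * 3! * 2^4) x^4 = -1/(1*6*16) x^4 = (-1/96) x^4
  k = 2: (-1)^2 / (2! * 4! * 2^6) x^6 = 1/(2*24*64) x^6 = (1/3072) x^6
Hence J_2(x) = x^6/3072 - x^4/96 + x^2/8 + ....

J_2(x); series = x^6/3072 - x^4/96 + x^2/8


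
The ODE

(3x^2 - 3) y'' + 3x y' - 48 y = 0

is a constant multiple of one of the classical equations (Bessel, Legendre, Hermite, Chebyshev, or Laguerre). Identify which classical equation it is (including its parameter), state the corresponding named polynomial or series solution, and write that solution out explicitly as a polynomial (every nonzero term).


All three coefficients share the factor -3; dividing through by -3 gives  (1 - x^2) y'' - x y' + 16 y = 0.
This matches the Chebyshev equation (1 - x^2) y'' - x y' + n^2 y = 0 (note the -x y' term, not -2x y') with n^2 = 16, so n = 4; the polynomial solution is T_4(x).
With y = sum_k a_k x^k, matching x^k gives (k+2)(k+1) a_{k+2} = (k^2 - n^2) a_k = (k - 4)(k + 4) a_k. The right side vanishes at k = 4, so the series with the parity of 4 terminates at degree 4.
Standard normalization: leading coefficient of T_n is 2^(n-1), so a_4 = 2^3 = 8. Work downward with a_k = (k+1)(k+2) a_{k+2} / ((k - 4)(k + 4)):
  a_2 = (3)(4)(8) / ((2 - 4)(2 + 4)) = 96/(-12) = -8
  a_0 = (1)(2)(-8) / ((0 - 4)(0 + 4)) = -16/(-16) = 1
Hence T_4(x) = 8 x^4 - 8 x^2 + 1.

T_4(x); series = 8 x^4 - 8 x^2 + 1


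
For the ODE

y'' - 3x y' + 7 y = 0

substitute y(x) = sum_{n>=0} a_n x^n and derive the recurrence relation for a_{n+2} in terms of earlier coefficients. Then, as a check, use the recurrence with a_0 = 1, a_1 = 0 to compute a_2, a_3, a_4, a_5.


Substitute y = sum_n a_n x^n.
y''(x) has coefficient (n+2)(n+1) a_{n+2} at x^n;
-3 x y'(x) has coefficient -3 n a_n at x^n (shift);
7 y(x) has coefficient 7 a_n at x^n.
Matching x^n: (n+2)(n+1) a_{n+2} + (-3n + 7) a_n = 0.
Thus a_{n+2} = (3n - 7) / ((n+1)(n+2)) * a_n.

Check with a_0 = 1, a_1 = 0 (apply the recurrence for n = 0, 1, 2, 3): a_0 = 1, a_1 = 0, a_2 = -7/2, a_3 = 0, a_4 = 7/24, a_5 = 0.

a_(n+2) = (3n - 7) / ((n+1)(n+2)) * a_n; check: a_0 = 1, a_1 = 0, a_2 = -7/2, a_3 = 0, a_4 = 7/24, a_5 = 0


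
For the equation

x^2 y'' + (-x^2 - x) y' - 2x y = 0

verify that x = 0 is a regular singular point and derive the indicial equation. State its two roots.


Divide by x^2 to reach normal form y'' + P_1(x) y' + P_2(x) y = 0 with P_1(x) = -1 - 1/x and P_2(x) = -2/x.
x = 0 is a singular point because the y'-coefficient -1 - 1/x has a pole at x = 0 and the y-coefficient -2/x has a pole at x = 0.
It is a regular singular point because x P_1(x) = p(x) = -x - 1 and x^2 P_2(x) = q(x) = -2x are polynomials, hence analytic at x = 0.
p(0) = -1,  q(0) = 0.
Indicial equation: r(r-1) + p(0) r + q(0) = 0, i.e. r^2 + (p(0) - 1) r + q(0) = 0, i.e. r^2 - 2 r = 0.
Discriminant: (-2)^2 - 4(0) = 4, so r = (2 ± 2)/2.
Solving: r_1 = 2, r_2 = 0.

indicial: r^2 - 2 r = 0; roots r_1 = 2, r_2 = 0


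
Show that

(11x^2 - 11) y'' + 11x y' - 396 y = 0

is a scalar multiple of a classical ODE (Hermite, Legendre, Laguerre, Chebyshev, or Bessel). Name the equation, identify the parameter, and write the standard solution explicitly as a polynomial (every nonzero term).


All three coefficients share the factor -11; dividing through by -11 gives  (1 - x^2) y'' - x y' + 36 y = 0.
This matches the Chebyshev equation (1 - x^2) y'' - x y' + n^2 y = 0 (note the -x y' term, not -2x y') with n^2 = 36, so n = 6; the polynomial solution is T_6(x).
With y = sum_k a_k x^k, matching x^k gives (k+2)(k+1) a_{k+2} = (k^2 - n^2) a_k = (k - 6)(k + 6) a_k. The right side vanishes at k = 6, so the series with the parity of 6 terminates at degree 6.
Standard normalization: leading coefficient of T_n is 2^(n-1), so a_6 = 2^5 = 32. Work downward with a_k = (k+1)(k+2) a_{k+2} / ((k - 6)(k + 6)):
  a_4 = (5)(6)(32) / ((4 - 6)(4 + 6)) = 960/(-20) = -48
  a_2 = (3)(4)(-48) / ((2 - 6)(2 + 6)) = -576/(-32) = 18
  a_0 = (1)(2)(18) / ((0 - 6)(0 + 6)) = 36/(-36) = -1
Hence T_6(x) = 32 x^6 - 48 x^4 + 18 x^2 - 1.

T_6(x); series = 32 x^6 - 48 x^4 + 18 x^2 - 1


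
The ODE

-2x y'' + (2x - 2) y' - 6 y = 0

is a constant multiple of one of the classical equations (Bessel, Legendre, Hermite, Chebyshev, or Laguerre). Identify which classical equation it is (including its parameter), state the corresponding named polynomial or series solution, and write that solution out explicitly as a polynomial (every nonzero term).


All three coefficients share the factor -2; dividing through by -2 gives  x y'' + (1 - x) y' + 3 y = 0.
This matches the Laguerre equation x y'' + (1 - x) y' + n y = 0 with n = 3; the polynomial solution is L_3(x).
With y = sum_k a_k x^k, matching x^k gives (k+1)k a_{k+1} + (k+1) a_{k+1} - k a_k + n a_k = 0, i.e. (k+1)^2 a_{k+1} = (k - n) a_k = (k - 3) a_k. The right side vanishes at k = 3, so the series terminates at degree 3.
Standard normalization L_n(0) = 1 gives a_0 = 1. Work upward with a_{k+1} = (k - 3) a_k / (k+1)^2:
  a_1 = (0 - 3)(1) / 1^2 = -3/1 = -3
  a_2 = (1 - 3)(-3) / 2^2 = 6/4 = 3/2
  a_3 = (2 - 3)(3/2) / 3^2 = (-3/2)/9 = -1/6
Hence L_3(x) = -x^3/6 + 3 x^2/2 - 3 x + 1.

L_3(x); series = -x^3/6 + 3 x^2/2 - 3 x + 1


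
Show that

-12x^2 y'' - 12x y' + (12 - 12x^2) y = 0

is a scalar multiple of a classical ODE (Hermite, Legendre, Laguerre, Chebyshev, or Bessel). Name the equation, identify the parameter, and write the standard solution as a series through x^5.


All three coefficients share the factor -12; dividing through by -12 gives  x^2 y'' + x y' + (x^2 - 1) y = 0.
This matches the Bessel equation x^2 y'' + x y' + (x^2 - nu^2) y = 0 with nu^2 = 1, so nu = 1; the solution bounded at x = 0 is J_1(x).
Frobenius at x = 0: indicial roots ±nu; for r = nu the recurrence k(k + 2nu) c_k = -c_{k-2} gives the standard series J_nu(x) = sum_{k>=0} (-1)^k / (k! (k+nu)!) (x/2)^(2k+nu). Evaluate the first 3 terms:
  k = 0: (-1)^0 / (0! * 1! * 2^1) x^1 = 1/(1*1*2) x^1 = (1/2) x^1
  k = 1: (-1)^1 / (1! * 2! * 2^3) x^3 = -1/(1*2*8) x^3 = (-1/16) x^3
  k = 2: (-1)^2 / (2! * 3! * 2^5) x^5 = 1/(2*6*32) x^5 = (1/384) x^5
Hence J_1(x) = x^5/384 - x^3/16 + x/2 + ....

J_1(x); series = x^5/384 - x^3/16 + x/2
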